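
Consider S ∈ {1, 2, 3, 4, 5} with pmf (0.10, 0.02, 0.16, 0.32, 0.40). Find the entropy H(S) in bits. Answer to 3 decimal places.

1.923 bits

H(S) = −Σ p·log₂ p.
  −(0.10)·log₂(0.10) = 0.3322
  −(0.02)·log₂(0.02) = 0.1129
  −(0.16)·log₂(0.16) = 0.4230
  −(0.32)·log₂(0.32) = 0.5260
  −(0.40)·log₂(0.40) = 0.5288
Sum: 0.3322 + 0.1129 + 0.4230 + 0.5260 + 0.5288 = 1.923 bits.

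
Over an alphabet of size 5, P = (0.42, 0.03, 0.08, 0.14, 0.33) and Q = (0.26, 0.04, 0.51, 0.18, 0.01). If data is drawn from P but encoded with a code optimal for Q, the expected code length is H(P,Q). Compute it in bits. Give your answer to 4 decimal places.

3.5721 bits

H(P,Q) = −Σ p·log₂ q.
  −0.42·log₂(0.26) = 0.81623
  −0.03·log₂(0.04) = 0.13932
  −0.08·log₂(0.51) = 0.07771
  −0.14·log₂(0.18) = 0.34635
  −0.33·log₂(0.01) = 2.19247
H(P,Q) = 3.5721 bits.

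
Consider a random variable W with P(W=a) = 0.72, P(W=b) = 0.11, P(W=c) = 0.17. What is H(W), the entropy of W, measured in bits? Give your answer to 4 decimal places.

1.1261 bits

H(W) = −Σ p·log₂ p.
  −(0.72)·log₂(0.72) = 0.34123
  −(0.11)·log₂(0.11) = 0.35029
  −(0.17)·log₂(0.17) = 0.43459
Sum: 0.34123 + 0.35029 + 0.43459 = 1.1261 bits.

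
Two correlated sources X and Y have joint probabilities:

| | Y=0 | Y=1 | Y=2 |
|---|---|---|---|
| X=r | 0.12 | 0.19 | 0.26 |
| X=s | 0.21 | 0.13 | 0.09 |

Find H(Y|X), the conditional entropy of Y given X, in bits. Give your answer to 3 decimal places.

1.510 bits

Chain rule: H(Y|X) = H(X,Y) − H(X).
Marginals: p(X) = (0.5700, 0.4300), p(Y) = (0.3300, 0.3200, 0.3500).
H(X,Y) = 2.4957 bits; H(X) = 0.9858 bits.
H(Y|X) = 2.4957 − 0.9858 = 1.510 bits.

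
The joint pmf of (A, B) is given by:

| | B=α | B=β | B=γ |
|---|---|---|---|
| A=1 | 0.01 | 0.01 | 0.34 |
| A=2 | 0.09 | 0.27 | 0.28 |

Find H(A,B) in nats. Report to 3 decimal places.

1.386 nats

H(A,B) = −Σ p(x,y)·ln p(x,y) over all 6 cells.
  cell (1,α): −0.01·ln0.01 = 0.0461
  cell (1,β): −0.01·ln0.01 = 0.0461
  cell (1,γ): −0.34·ln0.34 = 0.3668
  cell (2,α): −0.09·ln0.09 = 0.2167
  cell (2,β): −0.27·ln0.27 = 0.3535
  cell (2,γ): −0.28·ln0.28 = 0.3564
Sum = 1.386 nats.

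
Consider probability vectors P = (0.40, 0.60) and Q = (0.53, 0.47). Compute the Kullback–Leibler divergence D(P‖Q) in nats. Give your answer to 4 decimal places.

0.0340 nats

D(P‖Q) = Σ p·ln(p/q).
  0.40·ln(0.40/0.53) = -0.11256
  0.60·ln(0.60/0.47) = 0.14652
D(P‖Q) = 0.0340 nats.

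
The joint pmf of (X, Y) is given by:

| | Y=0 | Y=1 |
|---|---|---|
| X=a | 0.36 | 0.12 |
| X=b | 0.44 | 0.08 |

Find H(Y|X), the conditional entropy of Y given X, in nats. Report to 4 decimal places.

Chain rule: H(Y|X) = H(X,Y) − H(X).
Marginals: p(X) = (0.4800, 0.5200), p(Y) = (0.8000, 0.2000).
H(X,Y) = 1.1855 nats; H(X) = 0.6923 nats.
H(Y|X) = 1.1855 − 0.6923 = 0.4932 nats.

0.4932 nats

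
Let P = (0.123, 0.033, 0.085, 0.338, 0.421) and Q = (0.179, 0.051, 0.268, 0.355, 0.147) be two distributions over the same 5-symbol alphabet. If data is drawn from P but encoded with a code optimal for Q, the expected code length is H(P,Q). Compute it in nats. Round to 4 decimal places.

H(P,Q) = −Σ p·ln q.
  −0.123·ln(0.179) = 0.21161
  −0.033·ln(0.051) = 0.09821
  −0.085·ln(0.268) = 0.11193
  −0.338·ln(0.355) = 0.35005
  −0.421·ln(0.147) = 0.80719
H(P,Q) = 1.5790 nats.

1.5790 nats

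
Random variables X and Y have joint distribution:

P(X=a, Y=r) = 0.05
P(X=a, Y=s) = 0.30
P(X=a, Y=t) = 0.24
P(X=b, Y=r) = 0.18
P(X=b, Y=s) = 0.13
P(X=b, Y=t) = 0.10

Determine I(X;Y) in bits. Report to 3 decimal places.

Marginals: p(X) = (0.5900, 0.4100), p(Y) = (0.2300, 0.4300, 0.3400).
I(X;Y) = H(X) + H(Y) − H(X,Y).
H(X) = 0.9765, H(Y) = 1.5404, H(X,Y) = 2.3915.
I(X;Y) = 0.9765 + 1.5404 − 2.3915 = 0.125 bits.

0.125 bits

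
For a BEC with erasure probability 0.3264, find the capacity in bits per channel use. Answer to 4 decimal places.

0.6736 bits

Binary erasure channel: capacity C = 1 − ε.
C = 1 − 0.3264 = 0.6736 bits per channel use.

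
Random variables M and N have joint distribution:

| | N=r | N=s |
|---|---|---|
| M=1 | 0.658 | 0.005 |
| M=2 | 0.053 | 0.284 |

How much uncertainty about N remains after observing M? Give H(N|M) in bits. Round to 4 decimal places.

Chain rule: H(N|M) = H(M,N) − H(M).
Marginals: p(M) = (0.6630, 0.3370), p(N) = (0.7110, 0.2890).
H(M,N) = 1.1759 bits; H(M) = 0.9219 bits.
H(N|M) = 1.1759 − 0.9219 = 0.2540 bits.

0.2540 bits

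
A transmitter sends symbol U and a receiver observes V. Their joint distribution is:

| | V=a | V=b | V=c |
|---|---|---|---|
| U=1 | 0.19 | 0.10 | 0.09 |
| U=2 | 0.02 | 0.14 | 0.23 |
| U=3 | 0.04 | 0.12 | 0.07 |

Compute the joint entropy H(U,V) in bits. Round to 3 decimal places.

H(U,V) = −Σ p(x,y)·log₂ p(x,y) over all 9 cells.
  cell (1,a): −0.19·log₂0.19 = 0.4552
  cell (1,b): −0.10·log₂0.10 = 0.3322
  cell (1,c): −0.09·log₂0.09 = 0.3127
  cell (2,a): −0.02·log₂0.02 = 0.1129
  cell (2,b): −0.14·log₂0.14 = 0.3971
  cell (2,c): −0.23·log₂0.23 = 0.4877
  cell (3,a): −0.04·log₂0.04 = 0.1858
  cell (3,b): −0.12·log₂0.12 = 0.3671
  cell (3,c): −0.07·log₂0.07 = 0.2686
Sum = 2.919 bits.

2.919 bits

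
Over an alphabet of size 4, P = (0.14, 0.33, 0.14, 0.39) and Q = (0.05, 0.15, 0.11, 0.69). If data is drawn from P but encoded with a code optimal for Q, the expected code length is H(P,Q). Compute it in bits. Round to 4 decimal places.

H(P,Q) = −Σ p·log₂ q.
  −0.14·log₂(0.05) = 0.60507
  −0.33·log₂(0.15) = 0.90320
  −0.14·log₂(0.11) = 0.44582
  −0.39·log₂(0.69) = 0.20878
H(P,Q) = 2.1629 bits.

2.1629 bits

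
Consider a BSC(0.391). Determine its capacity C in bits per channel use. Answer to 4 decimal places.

0.0346 bits

Binary symmetric channel: C = 1 − h₂(ε) where h₂ is the binary entropy function.
h₂(0.391) = −0.391·log₂0.391 − 0.609·log₂0.609 = 0.9654.
C = 1 − 0.9654 = 0.0346 bits per channel use.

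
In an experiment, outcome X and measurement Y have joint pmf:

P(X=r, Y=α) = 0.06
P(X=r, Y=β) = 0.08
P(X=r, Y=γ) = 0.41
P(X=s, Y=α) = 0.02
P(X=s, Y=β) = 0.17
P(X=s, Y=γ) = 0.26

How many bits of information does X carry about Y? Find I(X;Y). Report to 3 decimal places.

0.056 bits

Marginals: p(X) = (0.5500, 0.4500), p(Y) = (0.0800, 0.2500, 0.6700).
I(X;Y) = H(X) + H(Y) − H(X,Y).
H(X) = 0.9928, H(Y) = 1.1786, H(X,Y) = 2.1152.
I(X;Y) = 0.9928 + 1.1786 − 2.1152 = 0.056 bits.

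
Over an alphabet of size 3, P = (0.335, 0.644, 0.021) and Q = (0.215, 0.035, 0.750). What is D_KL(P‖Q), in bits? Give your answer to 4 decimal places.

D(P‖Q) = Σ p·log₂(p/q).
  0.335·log₂(0.335/0.215) = 0.21434
  0.644·log₂(0.644/0.035) = 2.70585
  0.021·log₂(0.021/0.750) = -0.10833
D(P‖Q) = 2.8119 bits.

2.8119 bits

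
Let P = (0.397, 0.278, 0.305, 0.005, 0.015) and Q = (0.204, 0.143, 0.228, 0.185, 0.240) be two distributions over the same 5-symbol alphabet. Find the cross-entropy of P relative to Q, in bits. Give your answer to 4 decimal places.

2.3841 bits

H(P,Q) = −Σ p·log₂ q.
  −0.397·log₂(0.204) = 0.91046
  −0.278·log₂(0.143) = 0.78004
  −0.305·log₂(0.228) = 0.65053
  −0.005·log₂(0.185) = 0.01217
  −0.015·log₂(0.240) = 0.03088
H(P,Q) = 2.3841 bits.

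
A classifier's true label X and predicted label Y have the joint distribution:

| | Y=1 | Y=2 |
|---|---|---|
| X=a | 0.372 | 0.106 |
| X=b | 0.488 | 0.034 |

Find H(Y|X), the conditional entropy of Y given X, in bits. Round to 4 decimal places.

Marginals: p(X) = (0.4780, 0.5220), p(Y) = (0.8600, 0.1400).
H(Y|X) = Σ p(X) · H(Y|X=·).
  X=a: p=0.4780, H(Y|X=a) = 0.7634
  X=b: p=0.5220, H(Y|X=b) = 0.3475
Weighted sum = 0.5463 bits.

0.5463 bits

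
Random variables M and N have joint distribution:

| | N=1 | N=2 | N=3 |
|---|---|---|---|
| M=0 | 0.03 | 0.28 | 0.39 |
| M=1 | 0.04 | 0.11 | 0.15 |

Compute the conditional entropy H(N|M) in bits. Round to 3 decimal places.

Chain rule: H(N|M) = H(M,N) − H(M).
Marginals: p(M) = (0.7000, 0.3000), p(N) = (0.0700, 0.3900, 0.5400).
H(M,N) = 2.1424 bits; H(M) = 0.8813 bits.
H(N|M) = 2.1424 − 0.8813 = 1.261 bits.

1.261 bits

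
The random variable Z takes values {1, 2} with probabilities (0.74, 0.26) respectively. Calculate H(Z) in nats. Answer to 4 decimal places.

H(Z) = −Σ p·ln p.
  −(0.74)·ln(0.74) = 0.22282
  −(0.26)·ln(0.26) = 0.35024
Sum: 0.22282 + 0.35024 = 0.5731 nats.

0.5731 nats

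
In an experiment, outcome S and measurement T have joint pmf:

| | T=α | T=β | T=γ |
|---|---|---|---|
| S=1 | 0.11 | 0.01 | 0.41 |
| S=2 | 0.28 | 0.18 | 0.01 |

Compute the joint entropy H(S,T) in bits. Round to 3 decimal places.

H(S,T) = −Σ p(x,y)·log₂ p(x,y) over all 6 cells.
  cell (1,α): −0.11·log₂0.11 = 0.3503
  cell (1,β): −0.01·log₂0.01 = 0.0664
  cell (1,γ): −0.41·log₂0.41 = 0.5274
  cell (2,α): −0.28·log₂0.28 = 0.5142
  cell (2,β): −0.18·log₂0.18 = 0.4453
  cell (2,γ): −0.01·log₂0.01 = 0.0664
Sum = 1.970 bits.

1.970 bits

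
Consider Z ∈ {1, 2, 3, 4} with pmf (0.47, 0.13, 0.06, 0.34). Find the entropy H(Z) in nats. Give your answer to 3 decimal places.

1.156 nats

H(Z) = −Σ p·ln p.
  −(0.47)·ln(0.47) = 0.3549
  −(0.13)·ln(0.13) = 0.2652
  −(0.06)·ln(0.06) = 0.1688
  −(0.34)·ln(0.34) = 0.3668
Sum: 0.3549 + 0.2652 + 0.1688 + 0.3668 = 1.156 nats.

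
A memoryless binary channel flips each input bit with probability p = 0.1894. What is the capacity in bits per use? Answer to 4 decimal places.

Binary symmetric channel: C = 1 − h₂(ε) where h₂ is the binary entropy function.
h₂(0.1894) = −0.1894·log₂0.1894 − 0.8106·log₂0.8106 = 0.7002.
C = 1 − 0.7002 = 0.2998 bits per channel use.

0.2998 bits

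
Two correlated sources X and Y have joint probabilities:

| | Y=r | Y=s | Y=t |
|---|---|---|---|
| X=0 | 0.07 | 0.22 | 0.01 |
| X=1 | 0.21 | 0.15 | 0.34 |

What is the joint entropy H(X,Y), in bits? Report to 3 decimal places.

2.228 bits

H(X,Y) = −Σ p(x,y)·log₂ p(x,y) over all 6 cells.
  cell (0,r): −0.07·log₂0.07 = 0.2686
  cell (0,s): −0.22·log₂0.22 = 0.4806
  cell (0,t): −0.01·log₂0.01 = 0.0664
  cell (1,r): −0.21·log₂0.21 = 0.4728
  cell (1,s): −0.15·log₂0.15 = 0.4105
  cell (1,t): −0.34·log₂0.34 = 0.5292
Sum = 2.228 bits.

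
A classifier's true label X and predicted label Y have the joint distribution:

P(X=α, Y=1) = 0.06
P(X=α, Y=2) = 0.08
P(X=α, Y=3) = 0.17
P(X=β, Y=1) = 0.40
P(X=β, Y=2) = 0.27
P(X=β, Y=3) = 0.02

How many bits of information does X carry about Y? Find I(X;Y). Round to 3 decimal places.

0.273 bits

Marginals: p(X) = (0.3100, 0.6900), p(Y) = (0.4600, 0.3500, 0.1900).
I(X;Y) = Σ p(x,y)·log₂[p(x,y)/(p(x)p(y))].
  (α,1): 0.06·log₂(0.4208) = -0.0749
  (α,2): 0.08·log₂(0.7373) = -0.0352
  (α,3): 0.17·log₂(2.8862) = 0.2600
  (β,1): 0.40·log₂(1.2602) = 0.1335
  (β,2): 0.27·log₂(1.1180) = 0.0435
  (β,3): 0.02·log₂(0.1526) = -0.0543
Sum = 0.273 bits.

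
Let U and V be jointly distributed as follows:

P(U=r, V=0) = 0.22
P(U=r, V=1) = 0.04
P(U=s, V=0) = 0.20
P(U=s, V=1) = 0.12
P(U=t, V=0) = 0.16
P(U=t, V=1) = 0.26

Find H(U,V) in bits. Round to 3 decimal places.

H(U,V) = −Σ p(x,y)·log₂ p(x,y) over all 6 cells.
  cell (r,0): −0.22·log₂0.22 = 0.4806
  cell (r,1): −0.04·log₂0.04 = 0.1858
  cell (s,0): −0.20·log₂0.20 = 0.4644
  cell (s,1): −0.12·log₂0.12 = 0.3671
  cell (t,0): −0.16·log₂0.16 = 0.4230
  cell (t,1): −0.26·log₂0.26 = 0.5053
Sum = 2.426 bits.

2.426 bits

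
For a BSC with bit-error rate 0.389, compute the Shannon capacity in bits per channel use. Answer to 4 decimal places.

0.0358 bits

Binary symmetric channel: C = 1 − h₂(ε) where h₂ is the binary entropy function.
h₂(0.389) = −0.389·log₂0.389 − 0.611·log₂0.611 = 0.9642.
C = 1 − 0.9642 = 0.0358 bits per channel use.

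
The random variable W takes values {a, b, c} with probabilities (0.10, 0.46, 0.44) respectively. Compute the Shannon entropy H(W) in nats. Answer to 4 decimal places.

H(W) = −Σ p·ln p.
  −(0.10)·ln(0.10) = 0.23026
  −(0.46)·ln(0.46) = 0.35720
  −(0.44)·ln(0.44) = 0.36123
Sum: 0.23026 + 0.35720 + 0.36123 = 0.9487 nats.

0.9487 nats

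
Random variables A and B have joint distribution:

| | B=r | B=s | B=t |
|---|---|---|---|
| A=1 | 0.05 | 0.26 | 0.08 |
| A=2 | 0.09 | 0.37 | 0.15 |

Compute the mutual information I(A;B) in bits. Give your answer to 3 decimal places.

0.003 bits

Marginals: p(A) = (0.3900, 0.6100), p(B) = (0.1400, 0.6300, 0.2300).
I(A;B) = H(A) + H(B) − H(A,B).
H(A) = 0.9648, H(B) = 1.3047, H(A,B) = 2.2668.
I(A;B) = 0.9648 + 1.3047 − 2.2668 = 0.003 bits.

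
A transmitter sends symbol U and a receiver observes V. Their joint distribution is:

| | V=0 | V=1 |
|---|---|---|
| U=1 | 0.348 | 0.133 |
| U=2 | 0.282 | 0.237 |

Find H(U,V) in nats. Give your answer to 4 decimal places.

H(U,V) = −Σ p(x,y)·ln p(x,y) over all 4 cells.
  cell (1,0): −0.348·ln0.348 = 0.36733
  cell (1,1): −0.133·ln0.133 = 0.26832
  cell (2,0): −0.282·ln0.282 = 0.35697
  cell (2,1): −0.237·ln0.237 = 0.34121
Sum = 1.3338 nats.

1.3338 nats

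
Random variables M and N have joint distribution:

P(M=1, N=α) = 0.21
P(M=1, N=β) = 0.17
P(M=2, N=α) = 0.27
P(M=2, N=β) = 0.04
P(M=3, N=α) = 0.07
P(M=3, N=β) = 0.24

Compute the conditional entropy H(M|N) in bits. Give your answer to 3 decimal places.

Marginals: p(M) = (0.3800, 0.3100, 0.3100), p(N) = (0.5500, 0.4500).
H(M|N) = Σ p(N) · H(M|N=·).
  N=α: p=0.5500, H(M|N=α) = 1.4128
  N=β: p=0.4500, H(M|N=β) = 1.3246
Weighted sum = 1.373 bits.

1.373 bits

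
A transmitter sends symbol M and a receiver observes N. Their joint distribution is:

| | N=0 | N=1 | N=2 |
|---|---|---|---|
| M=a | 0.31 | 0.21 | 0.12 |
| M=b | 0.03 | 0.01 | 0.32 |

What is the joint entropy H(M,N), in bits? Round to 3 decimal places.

H(M,N) = −Σ p(x,y)·log₂ p(x,y) over all 6 cells.
  cell (a,0): −0.31·log₂0.31 = 0.5238
  cell (a,1): −0.21·log₂0.21 = 0.4728
  cell (a,2): −0.12·log₂0.12 = 0.3671
  cell (b,0): −0.03·log₂0.03 = 0.1518
  cell (b,1): −0.01·log₂0.01 = 0.0664
  cell (b,2): −0.32·log₂0.32 = 0.5260
Sum = 2.108 bits.

2.108 bits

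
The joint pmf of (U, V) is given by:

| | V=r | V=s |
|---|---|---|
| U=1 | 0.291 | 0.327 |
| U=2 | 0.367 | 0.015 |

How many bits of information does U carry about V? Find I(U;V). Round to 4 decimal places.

Marginals: p(U) = (0.6180, 0.3820), p(V) = (0.6580, 0.3420).
I(U;V) = Σ p(x,y)·log₂[p(x,y)/(p(x)p(y))].
  (1,r): 0.291·log₂(0.7156) = -0.14048
  (1,s): 0.327·log₂(1.5472) = 0.20588
  (2,r): 0.367·log₂(1.4601) = 0.20040
  (2,s): 0.015·log₂(0.1148) = -0.04684
Sum = 0.2190 bits.

0.2190 bits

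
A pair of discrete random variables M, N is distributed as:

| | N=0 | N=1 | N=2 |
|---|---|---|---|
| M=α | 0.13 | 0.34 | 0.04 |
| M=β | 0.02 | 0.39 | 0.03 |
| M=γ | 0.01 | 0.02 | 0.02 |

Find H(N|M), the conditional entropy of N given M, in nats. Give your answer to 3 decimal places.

Chain rule: H(N|M) = H(M,N) − H(M).
Marginals: p(M) = (0.5100, 0.4400, 0.0500), p(N) = (0.1600, 0.7500, 0.0900).
H(M,N) = 1.5140 nats; H(M) = 0.8544 nats.
H(N|M) = 1.5140 − 0.8544 = 0.660 nats.

0.660 nats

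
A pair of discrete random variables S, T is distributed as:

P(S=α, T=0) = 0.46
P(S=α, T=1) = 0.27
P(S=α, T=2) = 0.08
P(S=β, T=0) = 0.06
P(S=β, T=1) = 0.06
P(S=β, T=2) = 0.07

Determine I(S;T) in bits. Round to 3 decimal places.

0.058 bits

Marginals: p(S) = (0.8100, 0.1900), p(T) = (0.5200, 0.3300, 0.1500).
I(S;T) = H(S) + H(T) − H(S,T).
H(S) = 0.7015, H(T) = 1.4289, H(S,T) = 2.0725.
I(S;T) = 0.7015 + 1.4289 − 2.0725 = 0.058 bits.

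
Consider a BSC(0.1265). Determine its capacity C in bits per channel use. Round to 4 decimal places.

0.4522 bits

Binary symmetric channel: C = 1 − h₂(ε) where h₂ is the binary entropy function.
h₂(0.1265) = −0.1265·log₂0.1265 − 0.8735·log₂0.8735 = 0.5478.
C = 1 − 0.5478 = 0.4522 bits per channel use.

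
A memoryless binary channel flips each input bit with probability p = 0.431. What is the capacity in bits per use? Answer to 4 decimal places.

0.0138 bits

Binary symmetric channel: C = 1 − h₂(ε) where h₂ is the binary entropy function.
h₂(0.431) = −0.431·log₂0.431 − 0.569·log₂0.569 = 0.9862.
C = 1 − 0.9862 = 0.0138 bits per channel use.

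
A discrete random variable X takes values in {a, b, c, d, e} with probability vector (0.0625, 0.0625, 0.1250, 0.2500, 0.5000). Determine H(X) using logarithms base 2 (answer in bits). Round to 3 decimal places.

1.875 bits

H(X) = −Σ p·log₂ p.
  −(0.0625)·log₂(0.0625) = 0.2500
  −(0.0625)·log₂(0.0625) = 0.2500
  −(0.1250)·log₂(0.1250) = 0.3750
  −(0.2500)·log₂(0.2500) = 0.5000
  −(0.5000)·log₂(0.5000) = 0.5000
Sum: 0.2500 + 0.2500 + 0.3750 + 0.5000 + 0.5000 = 1.875 bits.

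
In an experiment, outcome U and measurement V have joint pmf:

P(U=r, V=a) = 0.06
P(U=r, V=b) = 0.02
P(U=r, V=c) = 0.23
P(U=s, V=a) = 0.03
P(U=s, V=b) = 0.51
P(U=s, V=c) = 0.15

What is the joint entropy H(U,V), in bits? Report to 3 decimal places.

H(U,V) = −Σ p(x,y)·log₂ p(x,y) over all 6 cells.
  cell (r,a): −0.06·log₂0.06 = 0.2435
  cell (r,b): −0.02·log₂0.02 = 0.1129
  cell (r,c): −0.23·log₂0.23 = 0.4877
  cell (s,a): −0.03·log₂0.03 = 0.1518
  cell (s,b): −0.51·log₂0.51 = 0.4954
  cell (s,c): −0.15·log₂0.15 = 0.4105
Sum = 1.902 bits.

1.902 bits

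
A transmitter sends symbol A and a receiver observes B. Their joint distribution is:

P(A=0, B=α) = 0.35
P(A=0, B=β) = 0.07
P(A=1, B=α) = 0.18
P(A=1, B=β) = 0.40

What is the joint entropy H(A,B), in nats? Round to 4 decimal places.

H(A,B) = −Σ p(x,y)·ln p(x,y) over all 4 cells.
  cell (0,α): −0.35·ln0.35 = 0.36744
  cell (0,β): −0.07·ln0.07 = 0.18615
  cell (1,α): −0.18·ln0.18 = 0.30866
  cell (1,β): −0.40·ln0.40 = 0.36652
Sum = 1.2288 nats.

1.2288 nats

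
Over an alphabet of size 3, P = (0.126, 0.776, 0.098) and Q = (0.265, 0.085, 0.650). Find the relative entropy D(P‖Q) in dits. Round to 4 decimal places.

D(P‖Q) = Σ p·log₁₀(p/q).
  0.126·log₁₀(0.126/0.265) = -0.04068
  0.776·log₁₀(0.776/0.085) = 0.74530
  0.098·log₁₀(0.098/0.650) = -0.08053
D(P‖Q) = 0.6241 dits.

0.6241 dits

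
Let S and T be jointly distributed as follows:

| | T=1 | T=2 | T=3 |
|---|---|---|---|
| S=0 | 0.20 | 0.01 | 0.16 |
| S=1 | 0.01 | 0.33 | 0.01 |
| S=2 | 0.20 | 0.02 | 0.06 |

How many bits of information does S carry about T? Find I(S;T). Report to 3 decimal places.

Marginals: p(S) = (0.3700, 0.3500, 0.2800), p(T) = (0.4100, 0.3600, 0.2300).
I(S;T) = Σ p(x,y)·log₂[p(x,y)/(p(x)p(y))].
  (0,1): 0.20·log₂(1.3184) = 0.0798
  (0,2): 0.01·log₂(0.0751) = -0.0374
  (0,3): 0.16·log₂(1.8801) = 0.1457
  (1,1): 0.01·log₂(0.0697) = -0.0384
  (1,2): 0.33·log₂(2.6190) = 0.4584
  (1,3): 0.01·log₂(0.1242) = -0.0301
  (2,1): 0.20·log₂(1.7422) = 0.1602
  (2,2): 0.02·log₂(0.1984) = -0.0467
  (2,3): 0.06·log₂(0.9317) = -0.0061
Sum = 0.685 bits.

0.685 bits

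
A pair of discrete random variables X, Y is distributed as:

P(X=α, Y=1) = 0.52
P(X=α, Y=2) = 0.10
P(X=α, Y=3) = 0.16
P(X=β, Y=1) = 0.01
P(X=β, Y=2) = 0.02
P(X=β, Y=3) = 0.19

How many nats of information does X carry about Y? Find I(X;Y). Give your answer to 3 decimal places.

0.182 nats

Marginals: p(X) = (0.7800, 0.2200), p(Y) = (0.5300, 0.1200, 0.3500).
I(X;Y) = Σ p(x,y)·ln[p(x,y)/(p(x)p(y))].
  (α,1): 0.52·ln(1.2579) = 0.1193
  (α,2): 0.10·ln(1.0684) = 0.0066
  (α,3): 0.16·ln(0.5861) = -0.0855
  (β,1): 0.01·ln(0.0858) = -0.0246
  (β,2): 0.02·ln(0.7576) = -0.0056
  (β,3): 0.19·ln(2.4675) = 0.1716
Sum = 0.182 nats.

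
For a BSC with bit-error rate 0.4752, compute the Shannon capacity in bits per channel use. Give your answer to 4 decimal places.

Binary symmetric channel: C = 1 − h₂(ε) where h₂ is the binary entropy function.
h₂(0.4752) = −0.4752·log₂0.4752 − 0.5248·log₂0.5248 = 0.9982.
C = 1 − 0.9982 = 0.0018 bits per channel use.

0.0018 bits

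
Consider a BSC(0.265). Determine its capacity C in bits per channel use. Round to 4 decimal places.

0.1658 bits

Binary symmetric channel: C = 1 − h₂(ε) where h₂ is the binary entropy function.
h₂(0.265) = −0.265·log₂0.265 − 0.735·log₂0.735 = 0.8342.
C = 1 − 0.8342 = 0.1658 bits per channel use.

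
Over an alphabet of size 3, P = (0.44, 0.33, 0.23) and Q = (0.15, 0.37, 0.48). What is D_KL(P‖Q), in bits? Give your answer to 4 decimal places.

0.3845 bits

D(P‖Q) = Σ p·log₂(p/q).
  0.44·log₂(0.44/0.15) = 0.68312
  0.33·log₂(0.33/0.37) = -0.05447
  0.23·log₂(0.23/0.48) = -0.24412
D(P‖Q) = 0.3845 bits.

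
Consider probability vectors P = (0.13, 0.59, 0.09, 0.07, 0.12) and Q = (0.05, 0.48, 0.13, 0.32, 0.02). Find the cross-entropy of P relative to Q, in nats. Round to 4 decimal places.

1.5553 nats

H(P,Q) = −Σ p·ln q.
  −0.13·ln(0.05) = 0.38945
  −0.59·ln(0.48) = 0.43304
  −0.09·ln(0.13) = 0.18362
  −0.07·ln(0.32) = 0.07976
  −0.12·ln(0.02) = 0.46944
H(P,Q) = 1.5553 nats.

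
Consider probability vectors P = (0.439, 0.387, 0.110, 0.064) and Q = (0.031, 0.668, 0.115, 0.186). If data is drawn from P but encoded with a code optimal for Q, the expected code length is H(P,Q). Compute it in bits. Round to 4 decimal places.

2.9239 bits

H(P,Q) = −Σ p·log₂ q.
  −0.439·log₂(0.031) = 2.20009
  −0.387·log₂(0.668) = 0.22526
  −0.110·log₂(0.115) = 0.34323
  −0.064·log₂(0.186) = 0.15530
H(P,Q) = 2.9239 bits.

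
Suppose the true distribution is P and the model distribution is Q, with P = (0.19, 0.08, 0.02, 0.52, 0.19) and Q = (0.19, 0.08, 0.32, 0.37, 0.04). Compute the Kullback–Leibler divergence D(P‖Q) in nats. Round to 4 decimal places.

D(P‖Q) = Σ p·ln(p/q).
  0.19·ln(0.19/0.19) = 0.00000
  0.08·ln(0.08/0.08) = 0.00000
  0.02·ln(0.02/0.32) = -0.05545
  0.52·ln(0.52/0.37) = 0.17697
  0.19·ln(0.19/0.04) = 0.29605
D(P‖Q) = 0.4176 nats.

0.4176 nats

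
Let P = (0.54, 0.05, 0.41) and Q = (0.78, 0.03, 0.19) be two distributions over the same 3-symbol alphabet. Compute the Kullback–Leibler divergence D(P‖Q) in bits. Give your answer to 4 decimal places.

0.2053 bits

D(P‖Q) = Σ p·log₂(p/q).
  0.54·log₂(0.54/0.78) = -0.28648
  0.05·log₂(0.05/0.03) = 0.03685
  0.41·log₂(0.41/0.19) = 0.45495
D(P‖Q) = 0.2053 bits.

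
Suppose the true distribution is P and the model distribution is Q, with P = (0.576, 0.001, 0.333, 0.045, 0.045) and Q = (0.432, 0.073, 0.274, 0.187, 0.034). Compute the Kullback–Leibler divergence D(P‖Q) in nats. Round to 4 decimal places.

D(P‖Q) = Σ p·ln(p/q).
  0.576·ln(0.576/0.432) = 0.16570
  0.001·ln(0.001/0.073) = -0.00429
  0.333·ln(0.333/0.274) = 0.06494
  0.045·ln(0.045/0.187) = -0.06410
  0.045·ln(0.045/0.034) = 0.01261
D(P‖Q) = 0.1749 nats.

0.1749 nats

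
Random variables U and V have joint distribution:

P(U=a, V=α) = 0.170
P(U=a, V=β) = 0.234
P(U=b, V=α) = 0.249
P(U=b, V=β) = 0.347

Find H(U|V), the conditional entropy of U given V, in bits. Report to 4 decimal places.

Marginals: p(U) = (0.4040, 0.5960), p(V) = (0.4190, 0.5810).
H(U|V) = Σ p(V) · H(U|V=·).
  V=α: p=0.4190, H(U|V=α) = 0.9742
  V=β: p=0.5810, H(U|V=β) = 0.9725
Weighted sum = 0.9732 bits.

0.9732 bits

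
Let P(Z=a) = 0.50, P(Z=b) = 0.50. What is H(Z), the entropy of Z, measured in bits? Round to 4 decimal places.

H(Z) = −Σ p·log₂ p.
  −(0.50)·log₂(0.50) = 0.50000
  −(0.50)·log₂(0.50) = 0.50000
Sum: 0.50000 + 0.50000 = 1.0000 bits.

1.0000 bits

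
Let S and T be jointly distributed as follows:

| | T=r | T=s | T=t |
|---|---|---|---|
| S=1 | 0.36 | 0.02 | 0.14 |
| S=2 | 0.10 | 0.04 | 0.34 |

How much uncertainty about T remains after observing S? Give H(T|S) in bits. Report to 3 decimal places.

Marginals: p(S) = (0.5200, 0.4800), p(T) = (0.4600, 0.0600, 0.4800).
H(T|S) = Σ p(S) · H(T|S=·).
  S=1: p=0.5200, H(T|S=1) = 1.0577
  S=2: p=0.4800, H(T|S=2) = 1.1226
Weighted sum = 1.089 bits.

1.089 bits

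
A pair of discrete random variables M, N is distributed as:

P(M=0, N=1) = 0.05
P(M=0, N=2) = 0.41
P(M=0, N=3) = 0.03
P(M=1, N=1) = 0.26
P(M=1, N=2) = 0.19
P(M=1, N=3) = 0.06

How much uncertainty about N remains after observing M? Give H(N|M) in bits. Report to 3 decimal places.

1.100 bits

Chain rule: H(N|M) = H(M,N) − H(M).
Marginals: p(M) = (0.4900, 0.5100), p(N) = (0.3100, 0.6000, 0.0900).
H(M,N) = 2.0993 bits; H(M) = 0.9997 bits.
H(N|M) = 2.0993 − 0.9997 = 1.100 bits.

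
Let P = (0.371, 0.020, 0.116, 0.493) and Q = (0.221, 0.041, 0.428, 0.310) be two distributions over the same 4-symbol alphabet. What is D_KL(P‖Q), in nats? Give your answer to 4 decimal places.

D(P‖Q) = Σ p·ln(p/q).
  0.371·ln(0.371/0.221) = 0.19219
  0.020·ln(0.020/0.041) = -0.01436
  0.116·ln(0.116/0.428) = -0.15144
  0.493·ln(0.493/0.310) = 0.22872
D(P‖Q) = 0.2551 nats.

0.2551 nats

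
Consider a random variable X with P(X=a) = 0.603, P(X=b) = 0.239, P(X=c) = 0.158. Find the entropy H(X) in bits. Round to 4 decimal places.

1.3542 bits

H(X) = −Σ p·log₂ p.
  −(0.603)·log₂(0.603) = 0.44005
  −(0.239)·log₂(0.239) = 0.49352
  −(0.158)·log₂(0.158) = 0.42060
Sum: 0.44005 + 0.49352 + 0.42060 = 1.3542 bits.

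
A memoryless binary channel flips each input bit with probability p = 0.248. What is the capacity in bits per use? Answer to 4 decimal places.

Binary symmetric channel: C = 1 − h₂(ε) where h₂ is the binary entropy function.
h₂(0.248) = −0.248·log₂0.248 − 0.752·log₂0.752 = 0.8081.
C = 1 − 0.8081 = 0.1919 bits per channel use.

0.1919 bits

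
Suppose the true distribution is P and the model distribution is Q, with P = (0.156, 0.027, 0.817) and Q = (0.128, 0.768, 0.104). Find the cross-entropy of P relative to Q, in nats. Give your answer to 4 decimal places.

2.1770 nats

H(P,Q) = −Σ p·ln q.
  −0.156·ln(0.128) = 0.32069
  −0.027·ln(0.768) = 0.00713
  −0.817·ln(0.104) = 1.84917
H(P,Q) = 2.1770 nats.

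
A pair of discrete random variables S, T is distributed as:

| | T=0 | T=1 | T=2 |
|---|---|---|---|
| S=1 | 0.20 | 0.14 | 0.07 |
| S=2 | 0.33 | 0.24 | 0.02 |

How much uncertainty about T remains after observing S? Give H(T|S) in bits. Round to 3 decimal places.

Chain rule: H(T|S) = H(S,T) − H(S).
Marginals: p(S) = (0.4100, 0.5900), p(T) = (0.5300, 0.3800, 0.0900).
H(S,T) = 2.2649 bits; H(S) = 0.9765 bits.
H(T|S) = 2.2649 − 0.9765 = 1.288 bits.

1.288 bits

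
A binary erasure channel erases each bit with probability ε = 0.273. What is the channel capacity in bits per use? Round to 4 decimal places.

Binary erasure channel: capacity C = 1 − ε.
C = 1 − 0.273 = 0.7270 bits per channel use.

0.7270 bits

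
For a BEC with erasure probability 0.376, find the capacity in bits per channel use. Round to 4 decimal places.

Binary erasure channel: capacity C = 1 − ε.
C = 1 − 0.376 = 0.6240 bits per channel use.

0.6240 bits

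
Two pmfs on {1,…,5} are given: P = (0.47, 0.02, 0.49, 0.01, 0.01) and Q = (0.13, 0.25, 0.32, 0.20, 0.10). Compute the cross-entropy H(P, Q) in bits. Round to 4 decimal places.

2.2853 bits

H(P,Q) = −Σ p·log₂ q.
  −0.47·log₂(0.13) = 1.38341
  −0.02·log₂(0.25) = 0.04000
  −0.49·log₂(0.32) = 0.80549
  −0.01·log₂(0.20) = 0.02322
  −0.01·log₂(0.10) = 0.03322
H(P,Q) = 2.2853 bits.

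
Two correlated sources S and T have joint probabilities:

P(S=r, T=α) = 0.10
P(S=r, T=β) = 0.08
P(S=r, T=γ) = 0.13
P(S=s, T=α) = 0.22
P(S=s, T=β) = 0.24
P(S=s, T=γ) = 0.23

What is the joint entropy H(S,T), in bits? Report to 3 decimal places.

H(S,T) = −Σ p(x,y)·log₂ p(x,y) over all 6 cells.
  cell (r,α): −0.10·log₂0.10 = 0.3322
  cell (r,β): −0.08·log₂0.08 = 0.2915
  cell (r,γ): −0.13·log₂0.13 = 0.3826
  cell (s,α): −0.22·log₂0.22 = 0.4806
  cell (s,β): −0.24·log₂0.24 = 0.4941
  cell (s,γ): −0.23·log₂0.23 = 0.4877
Sum = 2.469 bits.

2.469 bits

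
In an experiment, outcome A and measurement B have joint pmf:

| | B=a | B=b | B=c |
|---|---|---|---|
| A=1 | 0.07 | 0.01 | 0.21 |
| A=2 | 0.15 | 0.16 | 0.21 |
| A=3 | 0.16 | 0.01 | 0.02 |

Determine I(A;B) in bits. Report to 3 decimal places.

0.244 bits

Marginals: p(A) = (0.2900, 0.5200, 0.1900), p(B) = (0.3800, 0.1800, 0.4400).
I(A;B) = H(A) + H(B) − H(A,B).
H(A) = 1.4637, H(B) = 1.4969, H(A,B) = 2.7165.
I(A;B) = 1.4637 + 1.4969 − 2.7165 = 0.244 bits.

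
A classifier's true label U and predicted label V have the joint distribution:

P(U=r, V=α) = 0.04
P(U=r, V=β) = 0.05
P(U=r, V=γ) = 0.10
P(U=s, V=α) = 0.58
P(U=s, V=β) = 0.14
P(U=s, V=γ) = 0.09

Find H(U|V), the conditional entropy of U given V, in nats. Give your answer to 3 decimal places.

Marginals: p(U) = (0.1900, 0.8100), p(V) = (0.6200, 0.1900, 0.1900).
H(U|V) = Σ p(V) · H(U|V=·).
  V=α: p=0.6200, H(U|V=α) = 0.2392
  V=β: p=0.1900, H(U|V=β) = 0.5763
  V=γ: p=0.1900, H(U|V=γ) = 0.6918
Weighted sum = 0.389 nats.

0.389 nats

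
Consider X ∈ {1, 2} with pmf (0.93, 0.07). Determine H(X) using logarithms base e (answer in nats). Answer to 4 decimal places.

H(X) = −Σ p·ln p.
  −(0.93)·ln(0.93) = 0.06749
  −(0.07)·ln(0.07) = 0.18615
Sum: 0.06749 + 0.18615 = 0.2536 nats.

0.2536 nats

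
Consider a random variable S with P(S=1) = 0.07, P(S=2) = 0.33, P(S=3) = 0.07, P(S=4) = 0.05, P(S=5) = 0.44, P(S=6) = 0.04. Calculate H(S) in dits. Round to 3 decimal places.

H(S) = −Σ p·log₁₀ p.
  −(0.07)·log₁₀(0.07) = 0.0808
  −(0.33)·log₁₀(0.33) = 0.1589
  −(0.07)·log₁₀(0.07) = 0.0808
  −(0.05)·log₁₀(0.05) = 0.0651
  −(0.44)·log₁₀(0.44) = 0.1569
  −(0.04)·log₁₀(0.04) = 0.0559
Sum: 0.0808 + 0.1589 + 0.0808 + 0.0651 + 0.1569 + 0.0559 = 0.598 dits.

0.598 dits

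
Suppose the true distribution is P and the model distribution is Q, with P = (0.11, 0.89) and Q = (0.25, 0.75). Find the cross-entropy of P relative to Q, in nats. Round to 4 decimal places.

0.4085 nats

H(P,Q) = −Σ p·ln q.
  −0.11·ln(0.25) = 0.15249
  −0.89·ln(0.75) = 0.25604
H(P,Q) = 0.4085 nats.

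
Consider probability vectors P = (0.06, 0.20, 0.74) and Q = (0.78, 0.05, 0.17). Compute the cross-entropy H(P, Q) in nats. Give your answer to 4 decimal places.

1.9253 nats

H(P,Q) = −Σ p·ln q.
  −0.06·ln(0.78) = 0.01491
  −0.20·ln(0.05) = 0.59915
  −0.74·ln(0.17) = 1.31125
H(P,Q) = 1.9253 nats.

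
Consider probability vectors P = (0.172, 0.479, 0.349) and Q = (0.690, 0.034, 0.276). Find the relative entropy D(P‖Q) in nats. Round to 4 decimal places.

D(P‖Q) = Σ p·ln(p/q).
  0.172·ln(0.172/0.690) = -0.23894
  0.479·ln(0.479/0.034) = 1.26712
  0.349·ln(0.349/0.276) = 0.08190
D(P‖Q) = 1.1101 nats.

1.1101 nats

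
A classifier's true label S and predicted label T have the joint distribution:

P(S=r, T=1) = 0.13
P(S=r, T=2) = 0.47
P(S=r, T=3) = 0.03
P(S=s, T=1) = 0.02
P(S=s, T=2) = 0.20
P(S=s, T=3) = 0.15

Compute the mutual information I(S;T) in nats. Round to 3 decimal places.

Marginals: p(S) = (0.6300, 0.3700), p(T) = (0.1500, 0.6700, 0.1800).
I(S;T) = H(S) + H(T) − H(S,T).
H(S) = 0.6590, H(T) = 0.8616, H(S,T) = 1.4100.
I(S;T) = 0.6590 + 0.8616 − 1.4100 = 0.111 nats.

0.111 nats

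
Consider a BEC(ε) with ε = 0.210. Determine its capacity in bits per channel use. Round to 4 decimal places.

0.7900 bits

Binary erasure channel: capacity C = 1 − ε.
C = 1 − 0.210 = 0.7900 bits per channel use.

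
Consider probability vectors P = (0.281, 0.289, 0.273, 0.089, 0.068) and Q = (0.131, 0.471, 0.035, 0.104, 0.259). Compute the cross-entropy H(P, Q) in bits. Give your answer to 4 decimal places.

2.8814 bits

H(P,Q) = −Σ p·log₂ q.
  −0.281·log₂(0.131) = 0.82399
  −0.289·log₂(0.471) = 0.31391
  −0.273·log₂(0.035) = 1.32036
  −0.089·log₂(0.104) = 0.29062
  −0.068·log₂(0.259) = 0.13253
H(P,Q) = 2.8814 bits.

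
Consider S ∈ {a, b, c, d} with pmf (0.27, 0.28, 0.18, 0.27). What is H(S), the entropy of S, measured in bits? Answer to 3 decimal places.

1.980 bits

H(S) = −Σ p·log₂ p.
  −(0.27)·log₂(0.27) = 0.5100
  −(0.28)·log₂(0.28) = 0.5142
  −(0.18)·log₂(0.18) = 0.4453
  −(0.27)·log₂(0.27) = 0.5100
Sum: 0.5100 + 0.5142 + 0.4453 + 0.5100 = 1.980 bits.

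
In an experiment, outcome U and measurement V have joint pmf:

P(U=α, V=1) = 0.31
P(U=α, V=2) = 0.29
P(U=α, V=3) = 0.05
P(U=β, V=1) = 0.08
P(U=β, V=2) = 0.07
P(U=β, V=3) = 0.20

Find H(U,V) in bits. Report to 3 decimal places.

2.282 bits

H(U,V) = −Σ p(x,y)·log₂ p(x,y) over all 6 cells.
  cell (α,1): −0.31·log₂0.31 = 0.5238
  cell (α,2): −0.29·log₂0.29 = 0.5179
  cell (α,3): −0.05·log₂0.05 = 0.2161
  cell (β,1): −0.08·log₂0.08 = 0.2915
  cell (β,2): −0.07·log₂0.07 = 0.2686
  cell (β,3): −0.20·log₂0.20 = 0.4644
Sum = 2.282 bits.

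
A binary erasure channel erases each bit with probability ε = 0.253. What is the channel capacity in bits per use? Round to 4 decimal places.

Binary erasure channel: capacity C = 1 − ε.
C = 1 − 0.253 = 0.7470 bits per channel use.

0.7470 bits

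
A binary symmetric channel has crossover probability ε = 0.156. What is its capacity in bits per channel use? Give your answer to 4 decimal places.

0.3753 bits

Binary symmetric channel: C = 1 − h₂(ε) where h₂ is the binary entropy function.
h₂(0.156) = −0.156·log₂0.156 − 0.844·log₂0.844 = 0.6247.
C = 1 − 0.6247 = 0.3753 bits per channel use.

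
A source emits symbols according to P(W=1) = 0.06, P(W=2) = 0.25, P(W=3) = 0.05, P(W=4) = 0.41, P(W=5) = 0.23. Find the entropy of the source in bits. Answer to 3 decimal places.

1.975 bits

H(W) = −Σ p·log₂ p.
  −(0.06)·log₂(0.06) = 0.2435
  −(0.25)·log₂(0.25) = 0.5000
  −(0.05)·log₂(0.05) = 0.2161
  −(0.41)·log₂(0.41) = 0.5274
  −(0.23)·log₂(0.23) = 0.4877
Sum: 0.2435 + 0.5000 + 0.2161 + 0.5274 + 0.4877 = 1.975 bits.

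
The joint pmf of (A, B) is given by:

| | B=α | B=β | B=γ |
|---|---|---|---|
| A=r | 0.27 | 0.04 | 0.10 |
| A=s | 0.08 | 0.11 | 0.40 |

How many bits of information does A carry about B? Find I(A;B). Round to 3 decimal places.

0.219 bits

Marginals: p(A) = (0.4100, 0.5900), p(B) = (0.3500, 0.1500, 0.5000).
I(A;B) = H(A) + H(B) − H(A,B).
H(A) = 0.9765, H(B) = 1.4406, H(A,B) = 2.1985.
I(A;B) = 0.9765 + 1.4406 − 2.1985 = 0.219 bits.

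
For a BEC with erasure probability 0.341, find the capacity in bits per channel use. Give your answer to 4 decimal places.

Binary erasure channel: capacity C = 1 − ε.
C = 1 − 0.341 = 0.6590 bits per channel use.

0.6590 bits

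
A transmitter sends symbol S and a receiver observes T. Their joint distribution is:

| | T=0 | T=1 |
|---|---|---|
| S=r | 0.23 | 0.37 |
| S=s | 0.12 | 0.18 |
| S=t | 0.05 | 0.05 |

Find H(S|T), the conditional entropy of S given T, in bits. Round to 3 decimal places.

Chain rule: H(S|T) = H(S,T) − H(T).
Marginals: p(S) = (0.6000, 0.3000, 0.1000), p(T) = (0.4000, 0.6000).
H(S,T) = 2.2630 bits; H(T) = 0.9710 bits.
H(S|T) = 2.2630 − 0.9710 = 1.292 bits.

1.292 bits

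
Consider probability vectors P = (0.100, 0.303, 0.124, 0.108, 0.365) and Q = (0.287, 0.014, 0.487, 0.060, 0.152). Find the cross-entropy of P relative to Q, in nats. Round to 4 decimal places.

2.4989 nats

H(P,Q) = −Σ p·ln q.
  −0.100·ln(0.287) = 0.12483
  −0.303·ln(0.014) = 1.29342
  −0.124·ln(0.487) = 0.08922
  −0.108·ln(0.060) = 0.30385
  −0.365·ln(0.152) = 0.68761
H(P,Q) = 2.4989 nats.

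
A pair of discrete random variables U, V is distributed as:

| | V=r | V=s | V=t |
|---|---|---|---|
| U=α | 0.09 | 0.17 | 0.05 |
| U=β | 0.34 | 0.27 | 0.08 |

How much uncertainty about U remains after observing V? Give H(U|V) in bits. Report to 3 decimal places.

Marginals: p(U) = (0.3100, 0.6900), p(V) = (0.4300, 0.4400, 0.1300).
H(U|V) = Σ p(V) · H(U|V=·).
  V=r: p=0.4300, H(U|V=r) = 0.7401
  V=s: p=0.4400, H(U|V=s) = 0.9624
  V=t: p=0.1300, H(U|V=t) = 0.9612
Weighted sum = 0.867 bits.

0.867 bits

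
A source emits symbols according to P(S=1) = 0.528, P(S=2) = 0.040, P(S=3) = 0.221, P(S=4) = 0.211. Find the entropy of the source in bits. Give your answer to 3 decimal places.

H(S) = −Σ p·log₂ p.
  −(0.528)·log₂(0.528) = 0.4865
  −(0.040)·log₂(0.040) = 0.1858
  −(0.221)·log₂(0.221) = 0.4813
  −(0.211)·log₂(0.211) = 0.4736
Sum: 0.4865 + 0.1858 + 0.4813 + 0.4736 = 1.627 bits.

1.627 bits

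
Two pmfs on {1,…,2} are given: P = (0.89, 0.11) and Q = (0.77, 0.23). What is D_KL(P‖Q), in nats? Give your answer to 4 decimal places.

D(P‖Q) = Σ p·ln(p/q).
  0.89·ln(0.89/0.77) = 0.12890
  0.11·ln(0.11/0.23) = -0.08114
D(P‖Q) = 0.0478 nats.

0.0478 nats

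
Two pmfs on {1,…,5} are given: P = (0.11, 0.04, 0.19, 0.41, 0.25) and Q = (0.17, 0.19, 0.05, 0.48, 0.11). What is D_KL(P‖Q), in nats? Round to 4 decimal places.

0.2841 nats

D(P‖Q) = Σ p·ln(p/q).
  0.11·ln(0.11/0.17) = -0.04788
  0.04·ln(0.04/0.19) = -0.06233
  0.19·ln(0.19/0.05) = 0.25365
  0.41·ln(0.41/0.48) = -0.06463
  0.25·ln(0.25/0.11) = 0.20525
D(P‖Q) = 0.2841 nats.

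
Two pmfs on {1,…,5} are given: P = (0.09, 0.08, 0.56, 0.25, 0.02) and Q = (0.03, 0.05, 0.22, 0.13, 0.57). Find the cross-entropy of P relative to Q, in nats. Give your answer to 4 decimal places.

1.9245 nats

H(P,Q) = −Σ p·ln q.
  −0.09·ln(0.03) = 0.31559
  −0.08·ln(0.05) = 0.23966
  −0.56·ln(0.22) = 0.84791
  −0.25·ln(0.13) = 0.51006
  −0.02·ln(0.57) = 0.01124
H(P,Q) = 1.9245 nats.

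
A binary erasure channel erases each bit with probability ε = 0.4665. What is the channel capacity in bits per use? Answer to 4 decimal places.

Binary erasure channel: capacity C = 1 − ε.
C = 1 − 0.4665 = 0.5335 bits per channel use.

0.5335 bits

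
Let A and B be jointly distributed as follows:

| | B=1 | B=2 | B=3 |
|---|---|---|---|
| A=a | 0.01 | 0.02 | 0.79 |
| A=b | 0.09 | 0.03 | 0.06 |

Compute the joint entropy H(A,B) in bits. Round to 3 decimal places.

H(A,B) = −Σ p(x,y)·log₂ p(x,y) over all 6 cells.
  cell (a,1): −0.01·log₂0.01 = 0.0664
  cell (a,2): −0.02·log₂0.02 = 0.1129
  cell (a,3): −0.79·log₂0.79 = 0.2687
  cell (b,1): −0.09·log₂0.09 = 0.3127
  cell (b,2): −0.03·log₂0.03 = 0.1518
  cell (b,3): −0.06·log₂0.06 = 0.2435
Sum = 1.156 bits.

1.156 bits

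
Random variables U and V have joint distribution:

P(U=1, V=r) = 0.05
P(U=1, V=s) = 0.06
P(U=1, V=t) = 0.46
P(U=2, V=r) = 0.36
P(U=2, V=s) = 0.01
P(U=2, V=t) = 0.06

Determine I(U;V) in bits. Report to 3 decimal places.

Marginals: p(U) = (0.5700, 0.4300), p(V) = (0.4100, 0.0700, 0.5200).
I(U;V) = H(U) + H(V) − H(U,V).
H(U) = 0.9858, H(V) = 1.2865, H(U,V) = 1.8156.
I(U;V) = 0.9858 + 1.2865 − 1.8156 = 0.457 bits.

0.457 bits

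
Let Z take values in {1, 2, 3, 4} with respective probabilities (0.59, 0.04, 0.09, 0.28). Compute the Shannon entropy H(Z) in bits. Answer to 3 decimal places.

1.462 bits

H(Z) = −Σ p·log₂ p.
  −(0.59)·log₂(0.59) = 0.4491
  −(0.04)·log₂(0.04) = 0.1858
  −(0.09)·log₂(0.09) = 0.3127
  −(0.28)·log₂(0.28) = 0.5142
Sum: 0.4491 + 0.1858 + 0.3127 + 0.5142 = 1.462 bits.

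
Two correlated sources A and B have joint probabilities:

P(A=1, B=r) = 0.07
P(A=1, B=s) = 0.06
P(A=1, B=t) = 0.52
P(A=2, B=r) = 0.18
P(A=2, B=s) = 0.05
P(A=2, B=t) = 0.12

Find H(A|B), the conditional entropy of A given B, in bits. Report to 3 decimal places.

Chain rule: H(A|B) = H(A,B) − H(B).
Marginals: p(A) = (0.6500, 0.3500), p(B) = (0.2500, 0.1100, 0.6400).
H(A,B) = 2.0311 bits; H(B) = 1.2624 bits.
H(A|B) = 2.0311 − 1.2624 = 0.769 bits.

0.769 bits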